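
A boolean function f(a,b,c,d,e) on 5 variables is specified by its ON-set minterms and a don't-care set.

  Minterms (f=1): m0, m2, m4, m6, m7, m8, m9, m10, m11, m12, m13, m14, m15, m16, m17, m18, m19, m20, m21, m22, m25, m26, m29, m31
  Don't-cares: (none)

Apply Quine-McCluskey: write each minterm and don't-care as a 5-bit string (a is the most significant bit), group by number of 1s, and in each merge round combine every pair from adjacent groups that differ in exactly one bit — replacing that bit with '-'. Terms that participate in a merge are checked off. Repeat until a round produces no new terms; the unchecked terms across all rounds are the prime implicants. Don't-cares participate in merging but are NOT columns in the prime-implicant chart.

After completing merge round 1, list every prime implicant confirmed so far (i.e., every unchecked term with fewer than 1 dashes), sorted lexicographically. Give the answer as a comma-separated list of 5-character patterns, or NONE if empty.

Round 0: 00000✓ 00010✓ 00100✓ 00110✓ 00111✓ 01000✓ 01001✓ 01010✓ 01011✓ 01100✓ 01101✓ 01110✓ 01111✓ 10000✓ 10001✓ 10010✓ 10011✓ 10100✓ 10101✓ 10110✓ 11001✓ 11010✓ 11101✓ 11111✓
Round 1: -0000✓ -0010✓ -0100✓ -0110✓ -1001✓ -1010✓ -1101✓ -1111✓ 0-000✓ 0-010✓ 0-100✓ 0-110✓ 0-111✓ 00-00✓ 00-10✓ 000-0✓ 001-0✓ 0011-✓ 01-00✓ 01-01✓ 01-10✓ 01-11✓ 010-0✓ 010-1✓ 0100-✓ 0101-✓ 011-0✓ 011-1✓ 0110-✓ 0111-✓ 1-001✓ 1-010✓ 1-101✓ 10-00✓ 10-01✓ 10-10✓ 100-0✓ 100-1✓ 1000-✓ 1001-✓ 101-0✓ 1010-✓ 11-01✓ 111-1✓
Round 2: --010 -0-00✓ -0-10✓ -00-0✓ -01-0✓ -1-01 -11-1 0--00✓ 0--10✓ 0-0-0✓ 0-1-0✓ 0-11- 00--0✓ 01--0✓ 01--1✓ 01-0-✓ 01-1-✓ 010--✓ 011--✓ 1--01 10--0✓ 10-0- 100--
Round 3: -0--0 0---0 01---
PIs = {--010, -0--0, -1-01, -11-1, 0---0, 0-11-, 01---, 1--01, 10-0-, 100--}

NONE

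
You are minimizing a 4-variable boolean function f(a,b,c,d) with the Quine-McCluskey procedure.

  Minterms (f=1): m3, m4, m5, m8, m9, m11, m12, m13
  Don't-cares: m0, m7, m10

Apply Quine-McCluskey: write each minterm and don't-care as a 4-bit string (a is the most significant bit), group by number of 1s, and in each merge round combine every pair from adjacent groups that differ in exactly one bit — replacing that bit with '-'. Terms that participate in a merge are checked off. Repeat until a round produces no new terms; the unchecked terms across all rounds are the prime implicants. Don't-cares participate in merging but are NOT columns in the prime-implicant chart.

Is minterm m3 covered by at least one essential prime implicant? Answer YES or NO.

size-2^0 implicants → 0000(✓)  0011(✓)  0100(✓)  0101(✓)  0111(✓)  1000(✓)  1001(✓)  1010(✓)  1011(✓)  1100(✓)  1101(✓)
size-2^1 implicants → -000(✓)  -011  -100(✓)  -101(✓)  0-00(✓)  0-11  01-1  010-(✓)  1-00(✓)  1-01(✓)  10-0(✓)  10-1(✓)  100-(✓)  101-(✓)  110-(✓)
size-2^2 implicants → --00  -10-  1-0-  10--
Unchecked terms (primes): --00, -011, -10-, 0-11, 01-1, 1-0-, 10--
Minterm coverage:
  m3 ⊆ -011,0-11
  m4 ⊆ --00,-10-
  m5 ⊆ -10-,01-1
  m8 ⊆ --00,1-0-,10--
  m9 ⊆ 1-0-,10--
  m11 ⊆ -011,10--
  m12 ⊆ --00,-10-,1-0-
  m13 ⊆ -10-,1-0-
(no essential prime implicants)

NO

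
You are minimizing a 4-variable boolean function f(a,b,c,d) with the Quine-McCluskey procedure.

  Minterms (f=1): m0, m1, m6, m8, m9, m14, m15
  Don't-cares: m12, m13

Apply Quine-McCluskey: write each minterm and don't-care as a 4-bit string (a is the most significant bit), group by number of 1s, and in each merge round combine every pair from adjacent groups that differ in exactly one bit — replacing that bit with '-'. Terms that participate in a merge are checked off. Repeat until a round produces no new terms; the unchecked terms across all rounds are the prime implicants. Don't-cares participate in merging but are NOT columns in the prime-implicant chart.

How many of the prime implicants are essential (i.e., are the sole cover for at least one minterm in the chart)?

size-2^0 implicants → 0000(✓)  0001(✓)  0110(✓)  1000(✓)  1001(✓)  1100(✓)  1101(✓)  1110(✓)  1111(✓)
size-2^1 implicants → -000(✓)  -001(✓)  -110  000-(✓)  1-00(✓)  1-01(✓)  100-(✓)  11-0(✓)  11-1(✓)  110-(✓)  111-(✓)
size-2^2 implicants → -00-  1-0-  11--
Unchecked terms (primes): -00-, -110, 1-0-, 11--
Minterm coverage:
  m0 ⊆ -00- [E]
  m1 ⊆ -00- [E]
  m6 ⊆ -110 [E]
  m8 ⊆ -00-,1-0-
  m9 ⊆ -00-,1-0-
  m14 ⊆ -110,11--
  m15 ⊆ 11-- [E]
E = {-00-, -110, 11--}

3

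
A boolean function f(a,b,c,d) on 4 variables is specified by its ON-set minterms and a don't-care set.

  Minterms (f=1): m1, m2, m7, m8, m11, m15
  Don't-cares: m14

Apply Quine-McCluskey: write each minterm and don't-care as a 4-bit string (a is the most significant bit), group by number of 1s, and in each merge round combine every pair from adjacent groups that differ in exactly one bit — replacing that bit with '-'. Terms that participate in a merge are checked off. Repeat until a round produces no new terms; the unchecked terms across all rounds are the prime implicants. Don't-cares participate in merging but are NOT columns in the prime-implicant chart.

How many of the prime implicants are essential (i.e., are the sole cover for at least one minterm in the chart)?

5

[col 0] 0001, 0010, 0111*, 1000, 1011*, 1110*, 1111*
[col 1] -111, 1-11, 111-
Prime implicants: -111, 0001, 0010, 1-11, 1000, 111-
PI chart (minterm → PIs covering it):
  1 | 0001  (sole → essential)
  2 | 0010  (sole → essential)
  7 | -111  (sole → essential)
  8 | 1000  (sole → essential)
  11 | 1-11  (sole → essential)
  15 | -111,1-11,111-
Essential prime implicants: -111, 0001, 0010, 1-11, 1000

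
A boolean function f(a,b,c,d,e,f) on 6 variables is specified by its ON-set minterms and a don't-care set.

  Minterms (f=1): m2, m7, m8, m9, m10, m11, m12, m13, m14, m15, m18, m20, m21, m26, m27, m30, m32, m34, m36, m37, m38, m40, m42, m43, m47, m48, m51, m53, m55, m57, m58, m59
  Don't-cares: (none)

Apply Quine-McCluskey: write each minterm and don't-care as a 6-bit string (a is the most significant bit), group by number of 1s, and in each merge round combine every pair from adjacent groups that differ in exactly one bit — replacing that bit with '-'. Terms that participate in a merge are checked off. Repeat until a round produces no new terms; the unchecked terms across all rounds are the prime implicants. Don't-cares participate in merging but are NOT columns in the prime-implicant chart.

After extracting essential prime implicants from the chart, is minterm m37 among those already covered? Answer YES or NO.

Round 0: 000010✓ 000111✓ 001000✓ 001001✓ 001010✓ 001011✓ 001100✓ 001101✓ 001110✓ 001111✓ 010010✓ 010100✓ 010101✓ 011010✓ 011011✓ 011110✓ 100000✓ 100010✓ 100100✓ 100101✓ 100110✓ 101000✓ 101010✓ 101011✓ 101111✓ 110000✓ 110011✓ 110101✓ 110111✓ 111001✓ 111010✓ 111011✓
Round 1: -00010✓ -01000✓ -01010✓ -01011✓ -01111✓ -10101 -11010✓ -11011✓ 0-0010✓ 0-1010✓ 0-1011✓ 0-1110✓ 00-010✓ 00-111 001-00✓ 001-01✓ 001-10✓ 001-11✓ 0010-0✓ 0010-1✓ 00100-✓ 00101-✓ 0011-0✓ 0011-1✓ 00110-✓ 00111-✓ 01-010✓ 01010- 011-10✓ 01101-✓ 1-0000 1-0101 1-1010✓ 1-1011✓ 10-000✓ 10-010✓ 100-00✓ 100-10✓ 1000-0✓ 1001-0✓ 10010- 101-11✓ 1010-0✓ 10101-✓ 11-011 110-11 1101-1 1110-1 11101-✓
Round 2: --1010✓ --1011✓ -0-010 -01-11 -010-0 -0101-✓ -1101-✓ 0--010 0-1-10 0-101-✓ 001--0✓ 001--1✓ 001-0-✓ 001-1-✓ 0010--✓ 0011--✓ 1-101-✓ 10-0-0 100--0
Round 3: --101- 001---
PIs = {--101-, -0-010, -01-11, -010-0, -10101, 0--010, 0-1-10, 00-111, 001---, 01010-, 1-0000, 1-0101, 10-0-0, 100--0, 10010-, 11-011, 110-11, 1101-1, 1110-1}
Coverage chart:
  m2: -0-010,0--010
  m7: 00-111 ←essential
  m8: -010-0,001---
  m9: 001--- ←essential
  m10: --101-,-0-010,-010-0,0--010,0-1-10,001---
  m11: --101-,-01-11,001---
  m12: 001--- ←essential
  m13: 001--- ←essential
  m14: 0-1-10,001---
  m15: -01-11,00-111,001---
  m18: 0--010 ←essential
  m20: 01010- ←essential
  m21: -10101,01010-
  m26: --101-,0--010,0-1-10
  m27: --101- ←essential
  m30: 0-1-10 ←essential
  m32: 1-0000,10-0-0,100--0
  m34: -0-010,10-0-0,100--0
  m36: 100--0,10010-
  m37: 1-0101,10010-
  m38: 100--0 ←essential
  m40: -010-0,10-0-0
  m42: --101-,-0-010,-010-0,10-0-0
  m43: --101-,-01-11
  m47: -01-11 ←essential
  m48: 1-0000 ←essential
  m51: 11-011,110-11
  m53: -10101,1-0101,1101-1
  m55: 110-11,1101-1
  m57: 1110-1 ←essential
  m58: --101- ←essential
  m59: --101-,11-011,1110-1
Essential: --101-, -01-11, 0--010, 0-1-10, 00-111, 001---, 01010-, 1-0000, 100--0, 1110-1

NO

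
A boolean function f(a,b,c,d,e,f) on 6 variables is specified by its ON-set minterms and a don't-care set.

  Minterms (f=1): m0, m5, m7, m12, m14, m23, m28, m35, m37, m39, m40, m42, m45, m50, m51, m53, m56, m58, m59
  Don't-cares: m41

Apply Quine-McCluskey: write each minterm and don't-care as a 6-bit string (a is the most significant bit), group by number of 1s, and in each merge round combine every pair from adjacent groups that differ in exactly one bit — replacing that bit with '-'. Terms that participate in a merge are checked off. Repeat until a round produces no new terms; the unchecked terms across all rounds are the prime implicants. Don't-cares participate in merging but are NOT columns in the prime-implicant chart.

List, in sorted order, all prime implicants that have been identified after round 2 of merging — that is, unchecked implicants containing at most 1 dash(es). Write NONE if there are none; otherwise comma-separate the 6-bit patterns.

size-2^0 implicants → 000000  000101(✓)  000111(✓)  001100(✓)  001110(✓)  010111(✓)  011100(✓)  100011(✓)  100101(✓)  100111(✓)  101000(✓)  101001(✓)  101010(✓)  101101(✓)  110010(✓)  110011(✓)  110101(✓)  111000(✓)  111010(✓)  111011(✓)
size-2^1 implicants → -00101(✓)  -00111(✓)  0-0111  0-1100  0001-1(✓)  0011-0  1-0011  1-0101  1-1000(✓)  1-1010(✓)  10-101  100-11  1001-1(✓)  101-01  1010-0(✓)  10100-  11-010(✓)  11-011(✓)  11001-(✓)  1110-0(✓)  11101-(✓)
size-2^2 implicants → -001-1  1-10-0  11-01-
Unchecked terms (primes): -001-1, 0-0111, 0-1100, 000000, 0011-0, 1-0011, 1-0101, 1-10-0, 10-101, 100-11, 101-01, 10100-, 11-01-

0-0111, 0-1100, 000000, 0011-0, 1-0011, 1-0101, 10-101, 100-11, 101-01, 10100-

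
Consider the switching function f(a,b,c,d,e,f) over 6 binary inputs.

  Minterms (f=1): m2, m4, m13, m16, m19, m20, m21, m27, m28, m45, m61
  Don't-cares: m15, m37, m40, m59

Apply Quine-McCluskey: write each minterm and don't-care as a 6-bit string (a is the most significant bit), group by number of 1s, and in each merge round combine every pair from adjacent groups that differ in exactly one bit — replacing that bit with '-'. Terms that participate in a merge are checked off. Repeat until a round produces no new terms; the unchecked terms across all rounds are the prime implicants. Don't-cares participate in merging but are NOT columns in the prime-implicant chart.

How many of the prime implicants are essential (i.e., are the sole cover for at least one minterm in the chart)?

size-2^0 implicants → 000010  000100(✓)  001101(✓)  001111(✓)  010000(✓)  010011(✓)  010100(✓)  010101(✓)  011011(✓)  011100(✓)  100101(✓)  101000  101101(✓)  111011(✓)  111101(✓)
size-2^1 implicants → -01101  -11011  0-0100  0011-1  01-011  01-100  010-00  01010-  1-1101  10-101
Unchecked terms (primes): -01101, -11011, 0-0100, 000010, 0011-1, 01-011, 01-100, 010-00, 01010-, 1-1101, 10-101, 101000
Minterm coverage:
  m2 ⊆ 000010 [E]
  m4 ⊆ 0-0100 [E]
  m13 ⊆ -01101,0011-1
  m16 ⊆ 010-00 [E]
  m19 ⊆ 01-011 [E]
  m20 ⊆ 0-0100,01-100,010-00,01010-
  m21 ⊆ 01010- [E]
  m27 ⊆ -11011,01-011
  m28 ⊆ 01-100 [E]
  m45 ⊆ -01101,1-1101,10-101
  m61 ⊆ 1-1101 [E]
E = {0-0100, 000010, 01-011, 01-100, 010-00, 01010-, 1-1101}

7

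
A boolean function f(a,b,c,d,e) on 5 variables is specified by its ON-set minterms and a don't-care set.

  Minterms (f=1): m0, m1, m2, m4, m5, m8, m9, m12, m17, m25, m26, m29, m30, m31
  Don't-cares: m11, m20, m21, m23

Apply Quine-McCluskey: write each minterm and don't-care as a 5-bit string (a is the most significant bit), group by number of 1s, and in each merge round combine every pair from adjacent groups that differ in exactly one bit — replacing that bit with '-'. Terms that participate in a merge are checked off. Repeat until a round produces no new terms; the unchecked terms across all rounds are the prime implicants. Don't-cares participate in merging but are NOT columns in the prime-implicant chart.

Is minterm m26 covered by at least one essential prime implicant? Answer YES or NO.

Round 0: 00000✓ 00001✓ 00010✓ 00100✓ 00101✓ 01000✓ 01001✓ 01011✓ 01100✓ 10001✓ 10100✓ 10101✓ 10111✓ 11001✓ 11010✓ 11101✓ 11110✓ 11111✓
Round 1: -0001✓ -0100✓ -0101✓ -1001✓ 0-000✓ 0-001✓ 0-100✓ 00-00✓ 00-01✓ 000-0 0000-✓ 0010-✓ 01-00✓ 010-1 0100-✓ 1-001✓ 1-101✓ 1-111✓ 10-01✓ 101-1✓ 1010-✓ 11-01✓ 11-10 111-1✓ 1111-
Round 2: --001 -0-01 -010- 0--00 0-00- 00-0- 1--01 1-1-1
PIs = {--001, -0-01, -010-, 0--00, 0-00-, 00-0-, 000-0, 010-1, 1--01, 1-1-1, 11-10, 1111-}
Coverage chart:
  m0: 0--00,0-00-,00-0-,000-0
  m1: --001,-0-01,0-00-,00-0-
  m2: 000-0 ←essential
  m4: -010-,0--00,00-0-
  m5: -0-01,-010-,00-0-
  m8: 0--00,0-00-
  m9: --001,0-00-,010-1
  m12: 0--00 ←essential
  m17: --001,-0-01,1--01
  m25: --001,1--01
  m26: 11-10 ←essential
  m29: 1--01,1-1-1
  m30: 11-10,1111-
  m31: 1-1-1,1111-
Essential: 0--00, 000-0, 11-10

YES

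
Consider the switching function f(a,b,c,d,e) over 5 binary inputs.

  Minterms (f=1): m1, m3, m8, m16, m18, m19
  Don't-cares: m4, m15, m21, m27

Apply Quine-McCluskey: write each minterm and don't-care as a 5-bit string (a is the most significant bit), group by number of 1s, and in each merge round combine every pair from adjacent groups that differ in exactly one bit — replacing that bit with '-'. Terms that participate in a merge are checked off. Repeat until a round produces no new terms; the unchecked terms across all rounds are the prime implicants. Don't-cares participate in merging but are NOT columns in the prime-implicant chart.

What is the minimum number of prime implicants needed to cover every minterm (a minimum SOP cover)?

4

Round 0: 00001✓ 00011✓ 00100 01000 01111 10000✓ 10010✓ 10011✓ 10101 11011✓
Round 1: -0011 000-1 1-011 100-0 1001-
PIs = {-0011, 000-1, 00100, 01000, 01111, 1-011, 100-0, 1001-, 10101}
Coverage chart:
  m1: 000-1 ←essential
  m3: -0011,000-1
  m8: 01000 ←essential
  m16: 100-0 ←essential
  m18: 100-0,1001-
  m19: -0011,1-011,1001-
Essential: 000-1, 01000, 100-0
Petrick residual → -0011
Min cover (4 terms): b'c'de + a'b'c'e + a'bc'd'e' + ab'c'e'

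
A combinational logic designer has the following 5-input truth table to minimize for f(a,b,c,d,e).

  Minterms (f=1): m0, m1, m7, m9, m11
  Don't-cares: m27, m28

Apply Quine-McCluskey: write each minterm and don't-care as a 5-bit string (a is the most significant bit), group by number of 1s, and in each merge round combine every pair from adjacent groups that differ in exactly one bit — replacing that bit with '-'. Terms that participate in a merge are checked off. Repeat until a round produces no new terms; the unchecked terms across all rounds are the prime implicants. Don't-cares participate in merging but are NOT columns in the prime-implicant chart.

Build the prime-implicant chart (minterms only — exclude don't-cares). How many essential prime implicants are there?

Round 0: 00000✓ 00001✓ 00111 01001✓ 01011✓ 11011✓ 11100
Round 1: -1011 0-001 0000- 010-1
PIs = {-1011, 0-001, 0000-, 00111, 010-1, 11100}
Coverage chart:
  m0: 0000- ←essential
  m1: 0-001,0000-
  m7: 00111 ←essential
  m9: 0-001,010-1
  m11: -1011,010-1
Essential: 0000-, 00111

2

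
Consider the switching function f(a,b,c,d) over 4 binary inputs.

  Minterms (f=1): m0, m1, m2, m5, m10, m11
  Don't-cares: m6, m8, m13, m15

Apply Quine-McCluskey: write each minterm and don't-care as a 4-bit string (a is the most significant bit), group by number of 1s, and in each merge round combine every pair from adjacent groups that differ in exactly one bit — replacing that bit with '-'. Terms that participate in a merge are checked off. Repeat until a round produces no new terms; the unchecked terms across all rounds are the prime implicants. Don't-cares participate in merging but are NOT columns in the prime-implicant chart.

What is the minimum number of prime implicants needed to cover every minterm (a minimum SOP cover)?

3

Round 0: 0000✓ 0001✓ 0010✓ 0101✓ 0110✓ 1000✓ 1010✓ 1011✓ 1101✓ 1111✓
Round 1: -000✓ -010✓ -101 0-01 0-10 00-0✓ 000- 1-11 10-0✓ 101- 11-1
Round 2: -0-0
PIs = {-0-0, -101, 0-01, 0-10, 000-, 1-11, 101-, 11-1}
Coverage chart:
  m0: -0-0,000-
  m1: 0-01,000-
  m2: -0-0,0-10
  m5: -101,0-01
  m10: -0-0,101-
  m11: 1-11,101-
(no essential prime implicants)
Petrick residual → -0-0, 0-01, 1-11
Min cover (3 terms): b'd' + a'c'd + acd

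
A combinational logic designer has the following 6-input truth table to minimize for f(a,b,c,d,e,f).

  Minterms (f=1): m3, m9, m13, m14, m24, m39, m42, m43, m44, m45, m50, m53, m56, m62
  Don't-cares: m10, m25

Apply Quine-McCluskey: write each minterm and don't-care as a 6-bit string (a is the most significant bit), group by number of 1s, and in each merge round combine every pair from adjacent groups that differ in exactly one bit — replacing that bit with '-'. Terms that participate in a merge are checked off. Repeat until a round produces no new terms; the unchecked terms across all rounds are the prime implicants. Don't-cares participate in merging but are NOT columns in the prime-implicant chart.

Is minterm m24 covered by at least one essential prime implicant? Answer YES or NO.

YES

[col 0] 000011, 001001*, 001010*, 001101*, 001110*, 011000*, 011001*, 100111, 101010*, 101011*, 101100*, 101101*, 110010, 110101, 111000*, 111110
[col 1] -01010, -01101, -11000, 0-1001, 001-01, 001-10, 01100-, 10101-, 10110-
Prime implicants: -01010, -01101, -11000, 0-1001, 000011, 001-01, 001-10, 01100-, 100111, 10101-, 10110-, 110010, 110101, 111110
PI chart (minterm → PIs covering it):
  3 | 000011  (sole → essential)
  9 | 0-1001,001-01
  13 | -01101,001-01
  14 | 001-10  (sole → essential)
  24 | -11000,01100-
  39 | 100111  (sole → essential)
  42 | -01010,10101-
  43 | 10101-  (sole → essential)
  44 | 10110-  (sole → essential)
  45 | -01101,10110-
  50 | 110010  (sole → essential)
  53 | 110101  (sole → essential)
  56 | -11000  (sole → essential)
  62 | 111110  (sole → essential)
Essential prime implicants: -11000, 000011, 001-10, 100111, 10101-, 10110-, 110010, 110101, 111110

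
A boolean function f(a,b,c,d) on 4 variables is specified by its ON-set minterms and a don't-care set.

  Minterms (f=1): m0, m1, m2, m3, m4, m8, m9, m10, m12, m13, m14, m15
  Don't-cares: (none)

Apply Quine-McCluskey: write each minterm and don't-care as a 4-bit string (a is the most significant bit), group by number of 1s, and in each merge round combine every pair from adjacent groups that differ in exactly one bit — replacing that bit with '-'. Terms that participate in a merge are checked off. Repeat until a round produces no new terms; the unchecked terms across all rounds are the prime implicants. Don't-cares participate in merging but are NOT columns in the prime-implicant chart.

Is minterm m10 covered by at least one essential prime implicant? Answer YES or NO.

NO

[col 0] 0000*, 0001*, 0010*, 0011*, 0100*, 1000*, 1001*, 1010*, 1100*, 1101*, 1110*, 1111*
[col 1] -000*, -001*, -010*, -100*, 0-00*, 00-0*, 00-1*, 000-*, 001-*, 1-00*, 1-01*, 1-10*, 10-0*, 100-*, 11-0*, 11-1*, 110-*, 111-*
[col 2] --00, -0-0, -00-, 00--, 1--0, 1-0-, 11--
Prime implicants: --00, -0-0, -00-, 00--, 1--0, 1-0-, 11--
PI chart (minterm → PIs covering it):
  0 | --00,-0-0,-00-,00--
  1 | -00-,00--
  2 | -0-0,00--
  3 | 00--  (sole → essential)
  4 | --00  (sole → essential)
  8 | --00,-0-0,-00-,1--0,1-0-
  9 | -00-,1-0-
  10 | -0-0,1--0
  12 | --00,1--0,1-0-,11--
  13 | 1-0-,11--
  14 | 1--0,11--
  15 | 11--  (sole → essential)
Essential prime implicants: --00, 00--, 11--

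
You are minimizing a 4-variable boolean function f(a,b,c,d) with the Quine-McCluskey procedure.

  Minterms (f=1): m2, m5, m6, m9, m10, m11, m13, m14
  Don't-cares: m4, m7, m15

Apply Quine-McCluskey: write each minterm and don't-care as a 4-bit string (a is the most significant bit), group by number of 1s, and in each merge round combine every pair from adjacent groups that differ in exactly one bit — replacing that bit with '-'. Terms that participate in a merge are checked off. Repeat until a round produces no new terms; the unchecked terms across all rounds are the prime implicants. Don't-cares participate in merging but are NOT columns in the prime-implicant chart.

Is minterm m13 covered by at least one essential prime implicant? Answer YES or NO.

YES

size-2^0 implicants → 0010(✓)  0100(✓)  0101(✓)  0110(✓)  0111(✓)  1001(✓)  1010(✓)  1011(✓)  1101(✓)  1110(✓)  1111(✓)
size-2^1 implicants → -010(✓)  -101(✓)  -110(✓)  -111(✓)  0-10(✓)  01-0(✓)  01-1(✓)  010-(✓)  011-(✓)  1-01(✓)  1-10(✓)  1-11(✓)  10-1(✓)  101-(✓)  11-1(✓)  111-(✓)
size-2^2 implicants → --10  -1-1  -11-  01--  1--1  1-1-
Unchecked terms (primes): --10, -1-1, -11-, 01--, 1--1, 1-1-
Minterm coverage:
  m2 ⊆ --10 [E]
  m5 ⊆ -1-1,01--
  m6 ⊆ --10,-11-,01--
  m9 ⊆ 1--1 [E]
  m10 ⊆ --10,1-1-
  m11 ⊆ 1--1,1-1-
  m13 ⊆ -1-1,1--1
  m14 ⊆ --10,-11-,1-1-
E = {--10, 1--1}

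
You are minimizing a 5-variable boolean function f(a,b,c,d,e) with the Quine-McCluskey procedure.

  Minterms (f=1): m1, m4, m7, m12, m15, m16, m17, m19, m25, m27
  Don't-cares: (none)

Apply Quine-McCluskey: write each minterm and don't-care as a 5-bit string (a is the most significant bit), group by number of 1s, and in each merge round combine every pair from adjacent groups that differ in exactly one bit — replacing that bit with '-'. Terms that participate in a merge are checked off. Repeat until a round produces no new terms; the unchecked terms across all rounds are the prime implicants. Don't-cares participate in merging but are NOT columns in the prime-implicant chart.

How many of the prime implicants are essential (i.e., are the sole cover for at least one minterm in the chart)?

5

Round 0: 00001✓ 00100✓ 00111✓ 01100✓ 01111✓ 10000✓ 10001✓ 10011✓ 11001✓ 11011✓
Round 1: -0001 0-100 0-111 1-001✓ 1-011✓ 100-1✓ 1000- 110-1✓
Round 2: 1-0-1
PIs = {-0001, 0-100, 0-111, 1-0-1, 1000-}
Coverage chart:
  m1: -0001 ←essential
  m4: 0-100 ←essential
  m7: 0-111 ←essential
  m12: 0-100 ←essential
  m15: 0-111 ←essential
  m16: 1000- ←essential
  m17: -0001,1-0-1,1000-
  m19: 1-0-1 ←essential
  m25: 1-0-1 ←essential
  m27: 1-0-1 ←essential
Essential: -0001, 0-100, 0-111, 1-0-1, 1000-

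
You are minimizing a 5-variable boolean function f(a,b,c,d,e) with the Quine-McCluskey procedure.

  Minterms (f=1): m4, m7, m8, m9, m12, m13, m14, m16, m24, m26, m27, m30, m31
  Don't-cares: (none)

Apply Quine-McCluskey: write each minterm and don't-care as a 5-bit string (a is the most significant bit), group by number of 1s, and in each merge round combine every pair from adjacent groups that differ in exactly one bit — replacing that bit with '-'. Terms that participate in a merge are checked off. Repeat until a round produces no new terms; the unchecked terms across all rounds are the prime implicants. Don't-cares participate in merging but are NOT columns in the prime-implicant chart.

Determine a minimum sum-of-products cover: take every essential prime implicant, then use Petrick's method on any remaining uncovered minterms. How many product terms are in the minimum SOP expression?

6

[col 0] 00100*, 00111, 01000*, 01001*, 01100*, 01101*, 01110*, 10000*, 11000*, 11010*, 11011*, 11110*, 11111*
[col 1] -1000, -1110, 0-100, 01-00*, 01-01*, 0100-*, 011-0, 0110-*, 1-000, 11-10*, 11-11*, 110-0, 1101-*, 1111-*
[col 2] 01-0-, 11-1-
Prime implicants: -1000, -1110, 0-100, 00111, 01-0-, 011-0, 1-000, 11-1-, 110-0
PI chart (minterm → PIs covering it):
  4 | 0-100  (sole → essential)
  7 | 00111  (sole → essential)
  8 | -1000,01-0-
  9 | 01-0-  (sole → essential)
  12 | 0-100,01-0-,011-0
  13 | 01-0-  (sole → essential)
  14 | -1110,011-0
  16 | 1-000  (sole → essential)
  24 | -1000,1-000,110-0
  26 | 11-1-,110-0
  27 | 11-1-  (sole → essential)
  30 | -1110,11-1-
  31 | 11-1-  (sole → essential)
Essential prime implicants: 0-100, 00111, 01-0-, 1-000, 11-1-
Petrick residual → -1110
Minimum SOP uses 6 PIs: bcde' + a'cd'e' + a'b'cde + a'bd' + ac'd'e' + abd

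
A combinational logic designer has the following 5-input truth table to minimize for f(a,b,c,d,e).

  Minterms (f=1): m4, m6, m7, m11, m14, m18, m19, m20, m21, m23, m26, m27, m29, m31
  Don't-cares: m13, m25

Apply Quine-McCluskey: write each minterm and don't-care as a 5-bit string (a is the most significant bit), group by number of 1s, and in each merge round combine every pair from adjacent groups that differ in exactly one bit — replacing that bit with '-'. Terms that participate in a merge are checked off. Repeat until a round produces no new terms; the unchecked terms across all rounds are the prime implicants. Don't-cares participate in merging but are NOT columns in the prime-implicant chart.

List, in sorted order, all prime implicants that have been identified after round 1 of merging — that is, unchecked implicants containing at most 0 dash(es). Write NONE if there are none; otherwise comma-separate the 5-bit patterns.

size-2^0 implicants → 00100(✓)  00110(✓)  00111(✓)  01011(✓)  01101(✓)  01110(✓)  10010(✓)  10011(✓)  10100(✓)  10101(✓)  10111(✓)  11001(✓)  11010(✓)  11011(✓)  11101(✓)  11111(✓)
size-2^1 implicants → -0100  -0111  -1011  -1101  0-110  001-0  0011-  1-010(✓)  1-011(✓)  1-101(✓)  1-111(✓)  10-11(✓)  1001-(✓)  101-1(✓)  1010-  11-01(✓)  11-11(✓)  110-1(✓)  1101-(✓)  111-1(✓)
size-2^2 implicants → 1--11  1-01-  1-1-1  11--1
Unchecked terms (primes): -0100, -0111, -1011, -1101, 0-110, 001-0, 0011-, 1--11, 1-01-, 1-1-1, 1010-, 11--1

NONE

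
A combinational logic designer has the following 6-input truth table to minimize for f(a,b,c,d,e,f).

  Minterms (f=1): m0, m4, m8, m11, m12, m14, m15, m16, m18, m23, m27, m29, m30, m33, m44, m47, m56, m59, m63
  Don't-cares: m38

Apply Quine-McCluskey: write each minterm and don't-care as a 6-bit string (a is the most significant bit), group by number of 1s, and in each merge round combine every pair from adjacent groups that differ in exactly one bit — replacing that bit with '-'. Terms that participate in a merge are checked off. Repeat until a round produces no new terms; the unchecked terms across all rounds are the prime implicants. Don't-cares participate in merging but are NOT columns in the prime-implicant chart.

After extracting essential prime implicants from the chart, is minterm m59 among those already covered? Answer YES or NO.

NO

Round 0: 000000✓ 000100✓ 001000✓ 001011✓ 001100✓ 001110✓ 001111✓ 010000✓ 010010✓ 010111 011011✓ 011101 011110✓ 100001 100110 101100✓ 101111✓ 111000 111011✓ 111111✓
Round 1: -01100 -01111 -11011 0-0000 0-1011 0-1110 00-000✓ 00-100✓ 000-00✓ 001-00✓ 001-11 0011-0 00111- 0100-0 1-1111 111-11
Round 2: 00--00
PIs = {-01100, -01111, -11011, 0-0000, 0-1011, 0-1110, 00--00, 001-11, 0011-0, 00111-, 0100-0, 010111, 011101, 1-1111, 100001, 100110, 111-11, 111000}
Coverage chart:
  m0: 0-0000,00--00
  m4: 00--00 ←essential
  m8: 00--00 ←essential
  m11: 0-1011,001-11
  m12: -01100,00--00,0011-0
  m14: 0-1110,0011-0,00111-
  m15: -01111,001-11,00111-
  m16: 0-0000,0100-0
  m18: 0100-0 ←essential
  m23: 010111 ←essential
  m27: -11011,0-1011
  m29: 011101 ←essential
  m30: 0-1110 ←essential
  m33: 100001 ←essential
  m44: -01100 ←essential
  m47: -01111,1-1111
  m56: 111000 ←essential
  m59: -11011,111-11
  m63: 1-1111,111-11
Essential: -01100, 0-1110, 00--00, 0100-0, 010111, 011101, 100001, 111000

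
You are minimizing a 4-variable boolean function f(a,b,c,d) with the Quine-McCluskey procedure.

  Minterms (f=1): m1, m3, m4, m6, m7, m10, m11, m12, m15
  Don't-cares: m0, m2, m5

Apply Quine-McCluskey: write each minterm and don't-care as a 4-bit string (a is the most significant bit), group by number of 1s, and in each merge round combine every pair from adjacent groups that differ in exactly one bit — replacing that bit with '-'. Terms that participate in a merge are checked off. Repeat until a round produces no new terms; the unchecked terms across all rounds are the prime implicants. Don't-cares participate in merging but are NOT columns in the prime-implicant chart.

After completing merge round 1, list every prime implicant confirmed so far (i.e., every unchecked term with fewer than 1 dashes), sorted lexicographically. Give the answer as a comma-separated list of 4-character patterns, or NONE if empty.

size-2^0 implicants → 0000(✓)  0001(✓)  0010(✓)  0011(✓)  0100(✓)  0101(✓)  0110(✓)  0111(✓)  1010(✓)  1011(✓)  1100(✓)  1111(✓)
size-2^1 implicants → -010(✓)  -011(✓)  -100  -111(✓)  0-00(✓)  0-01(✓)  0-10(✓)  0-11(✓)  00-0(✓)  00-1(✓)  000-(✓)  001-(✓)  01-0(✓)  01-1(✓)  010-(✓)  011-(✓)  1-11(✓)  101-(✓)
size-2^2 implicants → --11  -01-  0--0(✓)  0--1(✓)  0-0-(✓)  0-1-(✓)  00--(✓)  01--(✓)
size-2^3 implicants → 0---
Unchecked terms (primes): --11, -01-, -100, 0---

NONE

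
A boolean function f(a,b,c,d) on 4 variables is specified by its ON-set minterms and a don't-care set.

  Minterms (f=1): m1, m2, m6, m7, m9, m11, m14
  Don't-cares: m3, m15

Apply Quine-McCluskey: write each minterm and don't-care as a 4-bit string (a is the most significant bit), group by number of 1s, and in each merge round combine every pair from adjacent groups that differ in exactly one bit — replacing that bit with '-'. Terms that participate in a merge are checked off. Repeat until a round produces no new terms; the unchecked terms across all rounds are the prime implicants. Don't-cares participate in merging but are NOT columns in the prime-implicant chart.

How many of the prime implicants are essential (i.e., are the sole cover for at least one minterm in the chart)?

[col 0] 0001*, 0010*, 0011*, 0110*, 0111*, 1001*, 1011*, 1110*, 1111*
[col 1] -001*, -011*, -110*, -111*, 0-10*, 0-11*, 00-1*, 001-*, 011-*, 1-11*, 10-1*, 111-*
[col 2] --11, -0-1, -11-, 0-1-
Prime implicants: --11, -0-1, -11-, 0-1-
PI chart (minterm → PIs covering it):
  1 | -0-1  (sole → essential)
  2 | 0-1-  (sole → essential)
  6 | -11-,0-1-
  7 | --11,-11-,0-1-
  9 | -0-1  (sole → essential)
  11 | --11,-0-1
  14 | -11-  (sole → essential)
Essential prime implicants: -0-1, -11-, 0-1-

3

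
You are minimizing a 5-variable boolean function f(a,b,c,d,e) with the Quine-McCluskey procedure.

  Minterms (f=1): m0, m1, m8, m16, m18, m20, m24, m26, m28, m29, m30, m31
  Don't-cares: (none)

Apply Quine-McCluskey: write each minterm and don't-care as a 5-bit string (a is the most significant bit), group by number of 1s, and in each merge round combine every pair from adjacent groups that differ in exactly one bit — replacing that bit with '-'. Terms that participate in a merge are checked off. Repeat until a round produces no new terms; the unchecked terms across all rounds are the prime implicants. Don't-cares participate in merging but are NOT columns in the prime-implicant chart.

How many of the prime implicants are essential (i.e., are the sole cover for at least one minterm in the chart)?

size-2^0 implicants → 00000(✓)  00001(✓)  01000(✓)  10000(✓)  10010(✓)  10100(✓)  11000(✓)  11010(✓)  11100(✓)  11101(✓)  11110(✓)  11111(✓)
size-2^1 implicants → -0000(✓)  -1000(✓)  0-000(✓)  0000-  1-000(✓)  1-010(✓)  1-100(✓)  10-00(✓)  100-0(✓)  11-00(✓)  11-10(✓)  110-0(✓)  111-0(✓)  111-1(✓)  1110-(✓)  1111-(✓)
size-2^2 implicants → --000  1--00  1-0-0  11--0  111--
Unchecked terms (primes): --000, 0000-, 1--00, 1-0-0, 11--0, 111--
Minterm coverage:
  m0 ⊆ --000,0000-
  m1 ⊆ 0000- [E]
  m8 ⊆ --000 [E]
  m16 ⊆ --000,1--00,1-0-0
  m18 ⊆ 1-0-0 [E]
  m20 ⊆ 1--00 [E]
  m24 ⊆ --000,1--00,1-0-0,11--0
  m26 ⊆ 1-0-0,11--0
  m28 ⊆ 1--00,11--0,111--
  m29 ⊆ 111-- [E]
  m30 ⊆ 11--0,111--
  m31 ⊆ 111-- [E]
E = {--000, 0000-, 1--00, 1-0-0, 111--}

5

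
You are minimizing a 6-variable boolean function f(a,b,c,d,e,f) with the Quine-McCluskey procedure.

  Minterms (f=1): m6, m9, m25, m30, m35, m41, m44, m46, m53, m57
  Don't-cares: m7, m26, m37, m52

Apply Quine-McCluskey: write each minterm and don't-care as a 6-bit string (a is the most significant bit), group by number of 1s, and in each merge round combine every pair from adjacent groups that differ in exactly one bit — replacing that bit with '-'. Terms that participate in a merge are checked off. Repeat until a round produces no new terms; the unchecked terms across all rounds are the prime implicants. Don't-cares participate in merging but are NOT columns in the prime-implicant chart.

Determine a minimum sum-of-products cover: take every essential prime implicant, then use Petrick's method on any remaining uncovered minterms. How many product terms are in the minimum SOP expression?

Round 0: 000110✓ 000111✓ 001001✓ 011001✓ 011010✓ 011110✓ 100011 100101✓ 101001✓ 101100✓ 101110✓ 110100✓ 110101✓ 111001✓
Round 1: -01001✓ -11001✓ 0-1001✓ 00011- 011-10 1-0101 1-1001✓ 1011-0 11010-
Round 2: --1001
PIs = {--1001, 00011-, 011-10, 1-0101, 100011, 1011-0, 11010-}
Coverage chart:
  m6: 00011- ←essential
  m9: --1001 ←essential
  m25: --1001 ←essential
  m30: 011-10 ←essential
  m35: 100011 ←essential
  m41: --1001 ←essential
  m44: 1011-0 ←essential
  m46: 1011-0 ←essential
  m53: 1-0101,11010-
  m57: --1001 ←essential
Essential: --1001, 00011-, 011-10, 100011, 1011-0
Petrick residual → 1-0101
Min cover (6 terms): cd'e'f + a'b'c'de + a'bcef' + ac'de'f + ab'c'd'ef + ab'cdf'

6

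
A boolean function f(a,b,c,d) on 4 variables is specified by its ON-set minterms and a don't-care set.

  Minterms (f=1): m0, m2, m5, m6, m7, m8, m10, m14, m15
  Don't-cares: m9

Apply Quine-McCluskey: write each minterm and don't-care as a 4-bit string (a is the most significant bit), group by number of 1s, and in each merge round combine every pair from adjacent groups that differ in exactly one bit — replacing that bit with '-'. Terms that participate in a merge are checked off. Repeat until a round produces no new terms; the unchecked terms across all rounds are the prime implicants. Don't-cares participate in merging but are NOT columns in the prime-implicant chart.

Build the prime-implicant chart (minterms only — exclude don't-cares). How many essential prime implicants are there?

3

[col 0] 0000*, 0010*, 0101*, 0110*, 0111*, 1000*, 1001*, 1010*, 1110*, 1111*
[col 1] -000*, -010*, -110*, -111*, 0-10*, 00-0*, 01-1, 011-*, 1-10*, 10-0*, 100-, 111-*
[col 2] --10, -0-0, -11-
Prime implicants: --10, -0-0, -11-, 01-1, 100-
PI chart (minterm → PIs covering it):
  0 | -0-0  (sole → essential)
  2 | --10,-0-0
  5 | 01-1  (sole → essential)
  6 | --10,-11-
  7 | -11-,01-1
  8 | -0-0,100-
  10 | --10,-0-0
  14 | --10,-11-
  15 | -11-  (sole → essential)
Essential prime implicants: -0-0, -11-, 01-1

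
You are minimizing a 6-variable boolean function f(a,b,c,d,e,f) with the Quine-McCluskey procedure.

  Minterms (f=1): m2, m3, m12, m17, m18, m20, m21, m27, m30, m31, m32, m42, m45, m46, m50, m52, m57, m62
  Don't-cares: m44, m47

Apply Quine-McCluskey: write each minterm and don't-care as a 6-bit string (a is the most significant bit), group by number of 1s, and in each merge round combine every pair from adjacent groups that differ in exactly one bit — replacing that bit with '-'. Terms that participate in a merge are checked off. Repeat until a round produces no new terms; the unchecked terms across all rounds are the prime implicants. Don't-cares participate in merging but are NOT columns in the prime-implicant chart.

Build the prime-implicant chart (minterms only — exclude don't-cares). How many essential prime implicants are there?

Round 0: 000010✓ 000011✓ 001100✓ 010001✓ 010010✓ 010100✓ 010101✓ 011011✓ 011110✓ 011111✓ 100000 101010✓ 101100✓ 101101✓ 101110✓ 101111✓ 110010✓ 110100✓ 111001 111110✓
Round 1: -01100 -10010 -10100 -11110 0-0010 00001- 010-01 01010- 011-11 01111- 1-1110 101-10 1011-0✓ 1011-1✓ 10110-✓ 10111-✓
Round 2: 1011--
PIs = {-01100, -10010, -10100, -11110, 0-0010, 00001-, 010-01, 01010-, 011-11, 01111-, 1-1110, 100000, 101-10, 1011--, 111001}
Coverage chart:
  m2: 0-0010,00001-
  m3: 00001- ←essential
  m12: -01100 ←essential
  m17: 010-01 ←essential
  m18: -10010,0-0010
  m20: -10100,01010-
  m21: 010-01,01010-
  m27: 011-11 ←essential
  m30: -11110,01111-
  m31: 011-11,01111-
  m32: 100000 ←essential
  m42: 101-10 ←essential
  m45: 1011-- ←essential
  m46: 1-1110,101-10,1011--
  m50: -10010 ←essential
  m52: -10100 ←essential
  m57: 111001 ←essential
  m62: -11110,1-1110
Essential: -01100, -10010, -10100, 00001-, 010-01, 011-11, 100000, 101-10, 1011--, 111001

10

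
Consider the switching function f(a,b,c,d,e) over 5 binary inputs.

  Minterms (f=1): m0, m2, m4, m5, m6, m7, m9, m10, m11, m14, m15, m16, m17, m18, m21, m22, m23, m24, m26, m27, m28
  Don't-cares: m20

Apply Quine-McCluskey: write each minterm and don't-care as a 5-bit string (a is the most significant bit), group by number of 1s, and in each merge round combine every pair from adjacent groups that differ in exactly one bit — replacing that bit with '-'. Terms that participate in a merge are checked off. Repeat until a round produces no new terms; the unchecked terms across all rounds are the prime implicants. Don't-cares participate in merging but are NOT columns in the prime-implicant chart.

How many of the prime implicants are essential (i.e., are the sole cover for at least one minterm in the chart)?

6

size-2^0 implicants → 00000(✓)  00010(✓)  00100(✓)  00101(✓)  00110(✓)  00111(✓)  01001(✓)  01010(✓)  01011(✓)  01110(✓)  01111(✓)  10000(✓)  10001(✓)  10010(✓)  10100(✓)  10101(✓)  10110(✓)  10111(✓)  11000(✓)  11010(✓)  11011(✓)  11100(✓)
size-2^1 implicants → -0000(✓)  -0010(✓)  -0100(✓)  -0101(✓)  -0110(✓)  -0111(✓)  -1010(✓)  -1011(✓)  0-010(✓)  0-110(✓)  0-111(✓)  00-00(✓)  00-10(✓)  000-0(✓)  001-0(✓)  001-1(✓)  0010-(✓)  0011-(✓)  01-10(✓)  01-11(✓)  010-1  0101-(✓)  0111-(✓)  1-000(✓)  1-010(✓)  1-100(✓)  10-00(✓)  10-01(✓)  10-10(✓)  100-0(✓)  1000-(✓)  101-0(✓)  101-1(✓)  1010-(✓)  1011-(✓)  11-00(✓)  110-0(✓)  1101-(✓)
size-2^2 implicants → --010  -0-00(✓)  -0-10(✓)  -00-0(✓)  -01-0(✓)  -01-1(✓)  -010-(✓)  -011-(✓)  -101-  0--10  0-11-  00--0(✓)  001--(✓)  01-1-  1--00  1-0-0  10--0(✓)  10-0-  101--(✓)
size-2^3 implicants → -0--0  -01--
Unchecked terms (primes): --010, -0--0, -01--, -101-, 0--10, 0-11-, 01-1-, 010-1, 1--00, 1-0-0, 10-0-
Minterm coverage:
  m0 ⊆ -0--0 [E]
  m2 ⊆ --010,-0--0,0--10
  m4 ⊆ -0--0,-01--
  m5 ⊆ -01-- [E]
  m6 ⊆ -0--0,-01--,0--10,0-11-
  m7 ⊆ -01--,0-11-
  m9 ⊆ 010-1 [E]
  m10 ⊆ --010,-101-,0--10,01-1-
  m11 ⊆ -101-,01-1-,010-1
  m14 ⊆ 0--10,0-11-,01-1-
  m15 ⊆ 0-11-,01-1-
  m16 ⊆ -0--0,1--00,1-0-0,10-0-
  m17 ⊆ 10-0- [E]
  m18 ⊆ --010,-0--0,1-0-0
  m21 ⊆ -01--,10-0-
  m22 ⊆ -0--0,-01--
  m23 ⊆ -01-- [E]
  m24 ⊆ 1--00,1-0-0
  m26 ⊆ --010,-101-,1-0-0
  m27 ⊆ -101- [E]
  m28 ⊆ 1--00 [E]
E = {-0--0, -01--, -101-, 010-1, 1--00, 10-0-}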